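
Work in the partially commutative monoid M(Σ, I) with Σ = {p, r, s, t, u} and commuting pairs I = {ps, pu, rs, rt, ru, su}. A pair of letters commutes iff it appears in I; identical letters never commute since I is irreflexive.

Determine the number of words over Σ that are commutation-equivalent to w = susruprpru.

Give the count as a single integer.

#0=s has no predecessor
#1=u has no predecessor
#2=s depends on [0:s]
#3=r has no predecessor
#4=u depends on [1:u]
#5=p depends on [3:r]
#6=r depends on [5:p]
#7=p depends on [6:r]
#8=r depends on [7:p]
#9=u depends on [4:u]
sources: [0:s, 1:u, 3:r]
N(rest) = Σ N(rest − s) over sources s of rest; N(one piece) = 1:
  size 1 → [2]=1  [8]=1  [9]=1
  size 2 → [0,2]=1  [2,8]=2  [2,9]=2  [4,9]=1  [7,8]=1  [8,9]=2
  size 3 → [0,2,8]=3  [0,2,9]=3  [1,4,9]=1  [2,4,9]=3  [2,7,8]=3  [2,8,9]=6  [4,8,9]=3  [6,7,8]=1  [7,8,9]=3
  size 4 → [0,2,4,9]=6  [0,2,7,8]=6  [0,2,8,9]=12  [1,2,4,9]=4  [1,4,8,9]=4  [2,4,8,9]=12  [2,6,7,8]=4  [2,7,8,9]=12  [4,7,8,9]=6  [5,6,7,8]=1  [6,7,8,9]=4
  size 5 → [0,1,2,4,9]=10  [0,2,4,8,9]=30  [0,2,6,7,8]=10  [0,2,7,8,9]=30  [1,2,4,8,9]=20  [1,4,7,8,9]=10  [2,4,7,8,9]=30  [2,5,6,7,8]=5  [2,6,7,8,9]=20  [3,5,6,7,8]=1  [4,6,7,8,9]=10  [5,6,7,8,9]=5
  size 6 → [0,1,2,4,8,9]=60  [0,2,4,7,8,9]=90  [0,2,5,6,7,8]=15  [0,2,6,7,8,9]=60  [1,2,4,7,8,9]=60  [1,4,6,7,8,9]=20  [2,3,5,6,7,8]=6  [2,4,6,7,8,9]=60  [2,5,6,7,8,9]=30  [3,5,6,7,8,9]=6  [4,5,6,7,8,9]=15
  size 7 → [0,1,2,4,7,8,9]=210  [0,2,3,5,6,7,8]=21  [0,2,4,6,7,8,9]=210  [0,2,5,6,7,8,9]=105  [1,2,4,6,7,8,9]=140  [1,4,5,6,7,8,9]=35  [2,3,5,6,7,8,9]=42  [2,4,5,6,7,8,9]=105  [3,4,5,6,7,8,9]=21
  size 8 → [0,1,2,4,6,7,8,9]=560  [0,2,3,5,6,7,8,9]=168  [0,2,4,5,6,7,8,9]=420  [1,2,4,5,6,7,8,9]=280  [1,3,4,5,6,7,8,9]=56  [2,3,4,5,6,7,8,9]=168
  first=0(s) contributes 504
  first=1(u) contributes 756
  first=3(r) contributes 1260
|[w]| = 2520

2520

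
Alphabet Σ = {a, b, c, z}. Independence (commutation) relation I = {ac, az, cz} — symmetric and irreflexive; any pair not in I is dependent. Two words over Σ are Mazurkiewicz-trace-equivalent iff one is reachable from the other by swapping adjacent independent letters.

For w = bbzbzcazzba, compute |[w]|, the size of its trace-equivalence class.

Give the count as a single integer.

20

piece 0:b — minimal
piece 1:b rests on {0:b}
piece 2:z rests on {1:b}
piece 3:b rests on {2:z}
piece 4:z rests on {3:b}
piece 5:c rests on {3:b}
piece 6:a rests on {3:b}
piece 7:z rests on {4:z}
piece 8:z rests on {7:z}
piece 9:b rests on {5:c, 6:a, 8:z}
piece 10:a rests on {9:b}
minimal pieces: {0:b}
ways to finish when only these pieces remain (= sum over removing one remaining piece with nothing left below it):
  1 left: {10}→1
  2 left: {9,10}→1
  3 left: {5,9,10}→1  {6,9,10}→1  {8,9,10}→1
  4 left: {5,6,9,10}→2  {5,8,9,10}→2  {6,8,9,10}→2  {7,8,9,10}→1
  5 left: {4,7,8,9,10}→1  {5,6,8,9,10}→6  {5,7,8,9,10}→3  {6,7,8,9,10}→3
  6 left: {4,5,7,8,9,10}→4  {4,6,7,8,9,10}→4  {5,6,7,8,9,10}→12
  7 left: {4,5,6,7,8,9,10}→20
  8 left: {3,4,5,6,7,8,9,10}→20
  9 left: {2,3,4,5,6,7,8,9,10}→20
  placing 0:b first → 20 extensions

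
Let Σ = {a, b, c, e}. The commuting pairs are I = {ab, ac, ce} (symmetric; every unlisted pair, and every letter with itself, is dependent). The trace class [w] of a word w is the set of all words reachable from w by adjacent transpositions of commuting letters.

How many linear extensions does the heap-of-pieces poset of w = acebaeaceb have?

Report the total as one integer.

#0=a has no predecessor
#1=c has no predecessor
#2=e depends on [0:a]
#3=b depends on [1:c, 2:e]
#4=a depends on [2:e]
#5=e depends on [3:b, 4:a]
#6=a depends on [5:e]
#7=c depends on [3:b]
#8=e depends on [6:a]
#9=b depends on [7:c, 8:e]
sources: [0:a, 1:c]
N(rest) = Σ N(rest − s) over sources s of rest; N(one piece) = 1:
  size 1 → [9]=1
  size 2 → [7,9]=1  [8,9]=1
  size 3 → [6,8,9]=1  [7,8,9]=2
  size 4 → [5,6,8,9]=1  [6,7,8,9]=3
  size 5 → [4,5,6,8,9]=1  [5,6,7,8,9]=4
  size 6 → [3,5,6,7,8,9]=4  [4,5,6,7,8,9]=5
  size 7 → [1,3,5,6,7,8,9]=4  [3,4,5,6,7,8,9]=9
  size 8 → [1,3,4,5,6,7,8,9]=13  [2,3,4,5,6,7,8,9]=9
  first=0(a) contributes 22
  first=1(c) contributes 9
|[w]| = 31

31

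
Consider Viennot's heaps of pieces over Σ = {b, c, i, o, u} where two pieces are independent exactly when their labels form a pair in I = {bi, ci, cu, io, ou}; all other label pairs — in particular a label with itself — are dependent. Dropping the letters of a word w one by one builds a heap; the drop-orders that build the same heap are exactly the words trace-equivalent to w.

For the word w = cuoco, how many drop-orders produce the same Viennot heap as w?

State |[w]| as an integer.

piece 0:c — minimal
piece 1:u — minimal
piece 2:o rests on {0:c}
piece 3:c rests on {2:o}
piece 4:o rests on {3:c}
minimal pieces: {0:c, 1:u}
ways to finish when only these pieces remain (= sum over removing one remaining piece with nothing left below it):
  1 left: {1}→1  {4}→1
  2 left: {1,4}→2  {3,4}→1
  3 left: {1,3,4}→3  {2,3,4}→1
  placing 0:c first → 4 extensions
  placing 1:u first → 1 extensions
total linear extensions = 5

5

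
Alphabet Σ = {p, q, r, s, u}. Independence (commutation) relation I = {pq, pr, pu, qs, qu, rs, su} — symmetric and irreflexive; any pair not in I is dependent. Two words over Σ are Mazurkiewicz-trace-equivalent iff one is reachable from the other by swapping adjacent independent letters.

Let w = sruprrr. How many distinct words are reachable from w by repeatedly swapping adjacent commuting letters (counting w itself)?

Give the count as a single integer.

21

piece 0:s — minimal
piece 1:r — minimal
piece 2:u rests on {1:r}
piece 3:p rests on {0:s}
piece 4:r rests on {2:u}
piece 5:r rests on {4:r}
piece 6:r rests on {5:r}
minimal pieces: {0:s, 1:r}
ways to finish when only these pieces remain (= sum over removing one remaining piece with nothing left below it):
  1 left: {3}→1  {6}→1
  2 left: {0,3}→1  {3,6}→2  {5,6}→1
  3 left: {0,3,6}→3  {3,5,6}→3  {4,5,6}→1
  4 left: {0,3,5,6}→6  {2,4,5,6}→1  {3,4,5,6}→4
  5 left: {0,3,4,5,6}→10  {1,2,4,5,6}→1  {2,3,4,5,6}→5
  placing 0:s first → 6 extensions
  placing 1:r first → 15 extensions
total linear extensions = 21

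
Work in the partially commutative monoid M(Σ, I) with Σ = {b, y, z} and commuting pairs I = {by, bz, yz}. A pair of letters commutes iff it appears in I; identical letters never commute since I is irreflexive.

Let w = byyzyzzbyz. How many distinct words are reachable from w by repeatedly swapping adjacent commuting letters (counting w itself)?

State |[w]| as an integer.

drop 0:b onto floor
drop 1:y onto floor
drop 2:y onto {1:y}
drop 3:z onto floor
drop 4:y onto {2:y}
drop 5:z onto {3:z}
drop 6:z onto {5:z}
drop 7:b onto {0:b}
drop 8:y onto {4:y}
drop 9:z onto {6:z}
ground layer = {0:b, 1:y, 3:z}
drop-orders for the pieces not yet dropped (sum over which currently-grounded one goes next):
  1 to go: {7} 1  {8} 1  {9} 1
  2 to go: {0,7} 1  {4,8} 1  {6,9} 1  {7,8} 2  {7,9} 2  {8,9} 2
  3 to go: {0,7,8} 3  {0,7,9} 3  {2,4,8} 1  {4,7,8} 3  {4,8,9} 3  {5,6,9} 1  {6,7,9} 3  {6,8,9} 3  {7,8,9} 6
  4 to go: {0,4,7,8} 6  {0,6,7,9} 6  {0,7,8,9} 12  {1,2,4,8} 1  {2,4,7,8} 4  {2,4,8,9} 4  {3,5,6,9} 1  {4,6,8,9} 6  {4,7,8,9} 12  {5,6,7,9} 4  {5,6,8,9} 4  {6,7,8,9} 12
  5 to go: {0,2,4,7,8} 10  {0,4,7,8,9} 30  {0,5,6,7,9} 10  {0,6,7,8,9} 30  {1,2,4,7,8} 5  {1,2,4,8,9} 5  {2,4,6,8,9} 10  {2,4,7,8,9} 20  {3,5,6,7,9} 5  {3,5,6,8,9} 5  {4,5,6,8,9} 10  {4,6,7,8,9} 30  {5,6,7,8,9} 20
  6 to go: {0,1,2,4,7,8} 15  {0,2,4,7,8,9} 60  {0,3,5,6,7,9} 15  {0,4,6,7,8,9} 90  {0,5,6,7,8,9} 60  {1,2,4,6,8,9} 15  {1,2,4,7,8,9} 30  {2,4,5,6,8,9} 20  {2,4,6,7,8,9} 60  {3,4,5,6,8,9} 15  {3,5,6,7,8,9} 30  {4,5,6,7,8,9} 60
  7 to go: {0,1,2,4,7,8,9} 105  {0,2,4,6,7,8,9} 210  {0,3,5,6,7,8,9} 105  {0,4,5,6,7,8,9} 210  {1,2,4,5,6,8,9} 35  {1,2,4,6,7,8,9} 105  {2,3,4,5,6,8,9} 35  {2,4,5,6,7,8,9} 140  {3,4,5,6,7,8,9} 105
  8 to go: {0,1,2,4,6,7,8,9} 420  {0,2,4,5,6,7,8,9} 560  {0,3,4,5,6,7,8,9} 420  {1,2,3,4,5,6,8,9} 70  {1,2,4,5,6,7,8,9} 280  {2,3,4,5,6,7,8,9} 280
  if 0:b drops first: 630 orders
  if 1:y drops first: 1260 orders
  if 3:z drops first: 1260 orders
heap linearizations: 3150

3150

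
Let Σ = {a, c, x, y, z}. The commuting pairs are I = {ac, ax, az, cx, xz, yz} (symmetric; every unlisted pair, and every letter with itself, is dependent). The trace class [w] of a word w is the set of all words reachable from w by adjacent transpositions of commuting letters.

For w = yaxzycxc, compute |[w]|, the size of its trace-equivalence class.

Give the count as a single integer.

32

#0=y has no predecessor
#1=a depends on [0:y]
#2=x depends on [0:y]
#3=z has no predecessor
#4=y depends on [1:a, 2:x]
#5=c depends on [3:z, 4:y]
#6=x depends on [4:y]
#7=c depends on [5:c]
sources: [0:y, 3:z]
N(rest) = Σ N(rest − s) over sources s of rest; N(one piece) = 1:
  size 1 → [6]=1  [7]=1
  size 2 → [5,7]=1  [6,7]=2
  size 3 → [3,5,7]=1  [5,6,7]=3
  size 4 → [3,5,6,7]=4  [4,5,6,7]=3
  size 5 → [1,4,5,6,7]=3  [2,4,5,6,7]=3  [3,4,5,6,7]=7
  size 6 → [1,2,4,5,6,7]=6  [1,3,4,5,6,7]=10  [2,3,4,5,6,7]=10
  first=0(y) contributes 26
  first=3(z) contributes 6
|[w]| = 32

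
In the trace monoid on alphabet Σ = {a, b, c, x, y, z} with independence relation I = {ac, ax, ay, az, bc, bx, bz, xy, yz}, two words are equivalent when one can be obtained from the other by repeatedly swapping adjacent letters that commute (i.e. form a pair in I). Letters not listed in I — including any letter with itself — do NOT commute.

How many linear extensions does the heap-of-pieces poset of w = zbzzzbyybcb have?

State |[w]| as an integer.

#0=z has no predecessor
#1=b has no predecessor
#2=z depends on [0:z]
#3=z depends on [2:z]
#4=z depends on [3:z]
#5=b depends on [1:b]
#6=y depends on [5:b]
#7=y depends on [6:y]
#8=b depends on [7:y]
#9=c depends on [4:z, 7:y]
#10=b depends on [8:b]
sources: [0:z, 1:b]
N(rest) = Σ N(rest − s) over sources s of rest; N(one piece) = 1:
  size 1 → [9]=1  [10]=1
  size 2 → [4,9]=1  [8,10]=1  [9,10]=2
  size 3 → [3,4,9]=1  [4,9,10]=3  [8,9,10]=3
  size 4 → [2,3,4,9]=1  [3,4,9,10]=4  [4,8,9,10]=6  [7,8,9,10]=3
  size 5 → [0,2,3,4,9]=1  [2,3,4,9,10]=5  [3,4,8,9,10]=10  [4,7,8,9,10]=9  [6,7,8,9,10]=3
  size 6 → [0,2,3,4,9,10]=6  [2,3,4,8,9,10]=15  [3,4,7,8,9,10]=19  [4,6,7,8,9,10]=12  [5,6,7,8,9,10]=3
  size 7 → [0,2,3,4,8,9,10]=21  [1,5,6,7,8,9,10]=3  [2,3,4,7,8,9,10]=34  [3,4,6,7,8,9,10]=31  [4,5,6,7,8,9,10]=15
  size 8 → [0,2,3,4,7,8,9,10]=55  [1,4,5,6,7,8,9,10]=18  [2,3,4,6,7,8,9,10]=65  [3,4,5,6,7,8,9,10]=46
  size 9 → [0,2,3,4,6,7,8,9,10]=120  [1,3,4,5,6,7,8,9,10]=64  [2,3,4,5,6,7,8,9,10]=111
  first=0(z) contributes 175
  first=1(b) contributes 231
|[w]| = 406

406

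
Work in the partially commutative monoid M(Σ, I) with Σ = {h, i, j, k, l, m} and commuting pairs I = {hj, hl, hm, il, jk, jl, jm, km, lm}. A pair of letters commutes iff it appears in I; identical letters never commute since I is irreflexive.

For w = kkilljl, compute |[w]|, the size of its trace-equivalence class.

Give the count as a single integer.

10

drop 0:k onto floor
drop 1:k onto {0:k}
drop 2:i onto {1:k}
drop 3:l onto {1:k}
drop 4:l onto {3:l}
drop 5:j onto {2:i}
drop 6:l onto {4:l}
ground layer = {0:k}
drop-orders for the pieces not yet dropped (sum over which currently-grounded one goes next):
  1 to go: {5} 1  {6} 1
  2 to go: {2,5} 1  {4,6} 1  {5,6} 2
  3 to go: {2,5,6} 3  {3,4,6} 1  {4,5,6} 3
  4 to go: {2,4,5,6} 6  {3,4,5,6} 4
  5 to go: {2,3,4,5,6} 10
  if 0:k drops first: 10 orders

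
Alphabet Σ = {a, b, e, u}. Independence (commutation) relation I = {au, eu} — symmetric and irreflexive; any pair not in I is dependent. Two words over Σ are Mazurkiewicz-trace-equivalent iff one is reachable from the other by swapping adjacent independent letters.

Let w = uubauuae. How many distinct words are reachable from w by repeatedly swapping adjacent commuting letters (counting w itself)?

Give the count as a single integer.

drop 0:u onto floor
drop 1:u onto {0:u}
drop 2:b onto {1:u}
drop 3:a onto {2:b}
drop 4:u onto {2:b}
drop 5:u onto {4:u}
drop 6:a onto {3:a}
drop 7:e onto {6:a}
ground layer = {0:u}
drop-orders for the pieces not yet dropped (sum over which currently-grounded one goes next):
  1 to go: {5} 1  {7} 1
  2 to go: {4,5} 1  {5,7} 2  {6,7} 1
  3 to go: {3,6,7} 1  {4,5,7} 3  {5,6,7} 3
  4 to go: {3,5,6,7} 4  {4,5,6,7} 6
  5 to go: {3,4,5,6,7} 10
  6 to go: {2,3,4,5,6,7} 10
  if 0:u drops first: 10 orders

10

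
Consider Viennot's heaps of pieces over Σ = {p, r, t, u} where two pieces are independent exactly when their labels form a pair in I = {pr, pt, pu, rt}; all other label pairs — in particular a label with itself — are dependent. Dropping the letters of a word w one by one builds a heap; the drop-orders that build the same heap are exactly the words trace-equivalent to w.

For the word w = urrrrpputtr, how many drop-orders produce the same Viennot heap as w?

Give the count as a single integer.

165

drop 0:u onto floor
drop 1:r onto {0:u}
drop 2:r onto {1:r}
drop 3:r onto {2:r}
drop 4:r onto {3:r}
drop 5:p onto floor
drop 6:p onto {5:p}
drop 7:u onto {4:r}
drop 8:t onto {7:u}
drop 9:t onto {8:t}
drop 10:r onto {7:u}
ground layer = {0:u, 5:p}
drop-orders for the pieces not yet dropped (sum over which currently-grounded one goes next):
  1 to go: {6} 1  {9} 1  {10} 1
  2 to go: {5,6} 1  {6,9} 2  {6,10} 2  {8,9} 1  {9,10} 2
  3 to go: {5,6,9} 3  {5,6,10} 3  {6,8,9} 3  {6,9,10} 6  {8,9,10} 3
  4 to go: {5,6,8,9} 6  {5,6,9,10} 12  {6,8,9,10} 12  {7,8,9,10} 3
  5 to go: {4,7,8,9,10} 3  {5,6,8,9,10} 30  {6,7,8,9,10} 15
  6 to go: {3,4,7,8,9,10} 3  {4,6,7,8,9,10} 18  {5,6,7,8,9,10} 45
  7 to go: {2,3,4,7,8,9,10} 3  {3,4,6,7,8,9,10} 21  {4,5,6,7,8,9,10} 63
  8 to go: {1,2,3,4,7,8,9,10} 3  {2,3,4,6,7,8,9,10} 24  {3,4,5,6,7,8,9,10} 84
  9 to go: {0,1,2,3,4,7,8,9,10} 3  {1,2,3,4,6,7,8,9,10} 27  {2,3,4,5,6,7,8,9,10} 108
  if 0:u drops first: 135 orders
  if 5:p drops first: 30 orders
heap linearizations: 165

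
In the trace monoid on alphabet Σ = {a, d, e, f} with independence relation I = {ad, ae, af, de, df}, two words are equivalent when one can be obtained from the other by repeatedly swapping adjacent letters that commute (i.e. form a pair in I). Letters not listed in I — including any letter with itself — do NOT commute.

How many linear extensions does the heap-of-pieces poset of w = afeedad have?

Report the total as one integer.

210

0(a) covers ∅
1(f) covers ∅
2(e) covers 1:f
3(e) covers 2:e
4(d) covers ∅
5(a) covers 0:a
6(d) covers 4:d
floor of heap: 0:a, 1:f, 4:d
completions by unplaced set U, small U first (add the entries for U minus each lowest piece of U):
  |U|=1: {3}:1  {5}:1  {6}:1
  |U|=2: {0,5}:1  {2,3}:1  {3,5}:2  {3,6}:2  {4,6}:1  {5,6}:2
  |U|=3: {0,3,5}:3  {0,5,6}:3  {1,2,3}:1  {2,3,5}:3  {2,3,6}:3  {3,4,6}:3  {3,5,6}:6  {4,5,6}:3
  |U|=4: {0,2,3,5}:6  {0,3,5,6}:12  {0,4,5,6}:6  {1,2,3,5}:4  {1,2,3,6}:4  {2,3,4,6}:6  {2,3,5,6}:12  {3,4,5,6}:12
  |U|=5: {0,1,2,3,5}:10  {0,2,3,5,6}:30  {0,3,4,5,6}:30  {1,2,3,4,6}:10  {1,2,3,5,6}:20  {2,3,4,5,6}:30
  start at 0(a): 60
  start at 1(f): 90
  start at 4(d): 60
sum over floor = 210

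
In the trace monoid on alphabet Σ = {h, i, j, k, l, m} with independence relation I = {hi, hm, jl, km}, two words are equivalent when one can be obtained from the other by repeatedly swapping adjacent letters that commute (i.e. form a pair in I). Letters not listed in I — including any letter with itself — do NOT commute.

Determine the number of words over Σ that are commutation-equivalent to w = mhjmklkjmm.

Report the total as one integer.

4

#0=m has no predecessor
#1=h has no predecessor
#2=j depends on [0:m, 1:h]
#3=m depends on [2:j]
#4=k depends on [2:j]
#5=l depends on [3:m, 4:k]
#6=k depends on [5:l]
#7=j depends on [6:k]
#8=m depends on [7:j]
#9=m depends on [8:m]
sources: [0:m, 1:h]
N(rest) = Σ N(rest − s) over sources s of rest; N(one piece) = 1:
  size 1 → [9]=1
  size 2 → [8,9]=1
  size 3 → [7,8,9]=1
  size 4 → [6,7,8,9]=1
  size 5 → [5,6,7,8,9]=1
  size 6 → [3,5,6,7,8,9]=1  [4,5,6,7,8,9]=1
  size 7 → [3,4,5,6,7,8,9]=2
  size 8 → [2,3,4,5,6,7,8,9]=2
  first=0(m) contributes 2
  first=1(h) contributes 2
|[w]| = 4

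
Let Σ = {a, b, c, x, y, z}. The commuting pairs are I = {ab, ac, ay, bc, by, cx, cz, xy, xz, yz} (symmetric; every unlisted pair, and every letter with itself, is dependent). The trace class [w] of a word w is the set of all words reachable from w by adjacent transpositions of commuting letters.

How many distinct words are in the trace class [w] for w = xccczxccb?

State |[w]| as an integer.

378

#0=x has no predecessor
#1=c has no predecessor
#2=c depends on [1:c]
#3=c depends on [2:c]
#4=z has no predecessor
#5=x depends on [0:x]
#6=c depends on [3:c]
#7=c depends on [6:c]
#8=b depends on [4:z, 5:x]
sources: [0:x, 1:c, 4:z]
N(rest) = Σ N(rest − s) over sources s of rest; N(one piece) = 1:
  size 1 → [7]=1  [8]=1
  size 2 → [4,8]=1  [5,8]=1  [6,7]=1  [7,8]=2
  size 3 → [0,5,8]=1  [3,6,7]=1  [4,5,8]=2  [4,7,8]=3  [5,7,8]=3  [6,7,8]=3
  size 4 → [0,4,5,8]=3  [0,5,7,8]=4  [2,3,6,7]=1  [3,6,7,8]=4  [4,5,7,8]=8  [4,6,7,8]=6  [5,6,7,8]=6
  size 5 → [0,4,5,7,8]=15  [0,5,6,7,8]=10  [1,2,3,6,7]=1  [2,3,6,7,8]=5  [3,4,6,7,8]=10  [3,5,6,7,8]=10  [4,5,6,7,8]=20
  size 6 → [0,3,5,6,7,8]=20  [0,4,5,6,7,8]=45  [1,2,3,6,7,8]=6  [2,3,4,6,7,8]=15  [2,3,5,6,7,8]=15  [3,4,5,6,7,8]=40
  size 7 → [0,2,3,5,6,7,8]=35  [0,3,4,5,6,7,8]=105  [1,2,3,4,6,7,8]=21  [1,2,3,5,6,7,8]=21  [2,3,4,5,6,7,8]=70
  first=0(x) contributes 112
  first=1(c) contributes 210
  first=4(z) contributes 56
|[w]| = 378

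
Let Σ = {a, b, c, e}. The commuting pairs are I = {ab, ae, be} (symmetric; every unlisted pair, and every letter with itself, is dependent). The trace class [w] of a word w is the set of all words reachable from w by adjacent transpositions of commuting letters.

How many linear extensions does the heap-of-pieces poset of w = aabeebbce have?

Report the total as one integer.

210

drop 0:a onto floor
drop 1:a onto {0:a}
drop 2:b onto floor
drop 3:e onto floor
drop 4:e onto {3:e}
drop 5:b onto {2:b}
drop 6:b onto {5:b}
drop 7:c onto {1:a, 4:e, 6:b}
drop 8:e onto {7:c}
ground layer = {0:a, 2:b, 3:e}
drop-orders for the pieces not yet dropped (sum over which currently-grounded one goes next):
  1 to go: {8} 1
  2 to go: {7,8} 1
  3 to go: {1,7,8} 1  {4,7,8} 1  {6,7,8} 1
  4 to go: {0,1,7,8} 1  {1,4,7,8} 2  {1,6,7,8} 2  {3,4,7,8} 1  {4,6,7,8} 2  {5,6,7,8} 1
  5 to go: {0,1,4,7,8} 3  {0,1,6,7,8} 3  {1,3,4,7,8} 3  {1,4,6,7,8} 6  {1,5,6,7,8} 3  {2,5,6,7,8} 1  {3,4,6,7,8} 3  {4,5,6,7,8} 3
  6 to go: {0,1,3,4,7,8} 6  {0,1,4,6,7,8} 12  {0,1,5,6,7,8} 6  {1,2,5,6,7,8} 4  {1,3,4,6,7,8} 12  {1,4,5,6,7,8} 12  {2,4,5,6,7,8} 4  {3,4,5,6,7,8} 6
  7 to go: {0,1,2,5,6,7,8} 10  {0,1,3,4,6,7,8} 30  {0,1,4,5,6,7,8} 30  {1,2,4,5,6,7,8} 20  {1,3,4,5,6,7,8} 30  {2,3,4,5,6,7,8} 10
  if 0:a drops first: 60 orders
  if 2:b drops first: 90 orders
  if 3:e drops first: 60 orders
heap linearizations: 210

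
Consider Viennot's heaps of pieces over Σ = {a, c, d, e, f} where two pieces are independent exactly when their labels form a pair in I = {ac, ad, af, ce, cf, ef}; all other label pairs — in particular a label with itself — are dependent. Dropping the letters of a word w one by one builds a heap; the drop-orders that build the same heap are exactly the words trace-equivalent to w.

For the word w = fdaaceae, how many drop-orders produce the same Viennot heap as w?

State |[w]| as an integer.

0(f) covers ∅
1(d) covers 0:f
2(a) covers ∅
3(a) covers 2:a
4(c) covers 1:d
5(e) covers 1:d, 3:a
6(a) covers 5:e
7(e) covers 6:a
floor of heap: 0:f, 2:a
completions by unplaced set U, small U first (add the entries for U minus each lowest piece of U):
  |U|=1: {4}:1  {7}:1
  |U|=2: {4,7}:2  {6,7}:1
  |U|=3: {4,6,7}:3  {5,6,7}:1
  |U|=4: {3,5,6,7}:1  {4,5,6,7}:4
  |U|=5: {1,4,5,6,7}:4  {2,3,5,6,7}:1  {3,4,5,6,7}:5
  |U|=6: {0,1,4,5,6,7}:4  {1,3,4,5,6,7}:9  {2,3,4,5,6,7}:6
  start at 0(f): 15
  start at 2(a): 13
sum over floor = 28

28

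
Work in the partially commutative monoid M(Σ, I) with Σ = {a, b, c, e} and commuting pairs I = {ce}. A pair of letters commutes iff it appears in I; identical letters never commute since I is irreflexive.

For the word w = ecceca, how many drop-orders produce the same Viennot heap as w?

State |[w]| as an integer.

10

piece 0:e — minimal
piece 1:c — minimal
piece 2:c rests on {1:c}
piece 3:e rests on {0:e}
piece 4:c rests on {2:c}
piece 5:a rests on {3:e, 4:c}
minimal pieces: {0:e, 1:c}
ways to finish when only these pieces remain (= sum over removing one remaining piece with nothing left below it):
  1 left: {5}→1
  2 left: {3,5}→1  {4,5}→1
  3 left: {0,3,5}→1  {2,4,5}→1  {3,4,5}→2
  4 left: {0,3,4,5}→3  {1,2,4,5}→1  {2,3,4,5}→3
  placing 0:e first → 4 extensions
  placing 1:c first → 6 extensions
total linear extensions = 10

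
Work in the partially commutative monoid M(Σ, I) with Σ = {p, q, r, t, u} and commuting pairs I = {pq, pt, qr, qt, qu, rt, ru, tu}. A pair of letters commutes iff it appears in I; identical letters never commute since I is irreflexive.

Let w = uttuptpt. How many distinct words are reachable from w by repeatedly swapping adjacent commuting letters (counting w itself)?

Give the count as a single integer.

70

#0=u has no predecessor
#1=t has no predecessor
#2=t depends on [1:t]
#3=u depends on [0:u]
#4=p depends on [3:u]
#5=t depends on [2:t]
#6=p depends on [4:p]
#7=t depends on [5:t]
sources: [0:u, 1:t]
N(rest) = Σ N(rest − s) over sources s of rest; N(one piece) = 1:
  size 1 → [6]=1  [7]=1
  size 2 → [4,6]=1  [5,7]=1  [6,7]=2
  size 3 → [2,5,7]=1  [3,4,6]=1  [4,6,7]=3  [5,6,7]=3
  size 4 → [0,3,4,6]=1  [1,2,5,7]=1  [2,5,6,7]=4  [3,4,6,7]=4  [4,5,6,7]=6
  size 5 → [0,3,4,6,7]=5  [1,2,5,6,7]=5  [2,4,5,6,7]=10  [3,4,5,6,7]=10
  size 6 → [0,3,4,5,6,7]=15  [1,2,4,5,6,7]=15  [2,3,4,5,6,7]=20
  first=0(u) contributes 35
  first=1(t) contributes 35
|[w]| = 70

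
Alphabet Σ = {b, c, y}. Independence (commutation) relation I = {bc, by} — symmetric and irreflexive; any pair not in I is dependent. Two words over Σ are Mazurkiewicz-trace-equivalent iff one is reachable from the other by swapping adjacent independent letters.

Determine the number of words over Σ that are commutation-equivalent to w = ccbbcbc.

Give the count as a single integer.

#0=c has no predecessor
#1=c depends on [0:c]
#2=b has no predecessor
#3=b depends on [2:b]
#4=c depends on [1:c]
#5=b depends on [3:b]
#6=c depends on [4:c]
sources: [0:c, 2:b]
N(rest) = Σ N(rest − s) over sources s of rest; N(one piece) = 1:
  size 1 → [5]=1  [6]=1
  size 2 → [3,5]=1  [4,6]=1  [5,6]=2
  size 3 → [1,4,6]=1  [2,3,5]=1  [3,5,6]=3  [4,5,6]=3
  size 4 → [0,1,4,6]=1  [1,4,5,6]=4  [2,3,5,6]=4  [3,4,5,6]=6
  size 5 → [0,1,4,5,6]=5  [1,3,4,5,6]=10  [2,3,4,5,6]=10
  first=0(c) contributes 20
  first=2(b) contributes 15
|[w]| = 35

35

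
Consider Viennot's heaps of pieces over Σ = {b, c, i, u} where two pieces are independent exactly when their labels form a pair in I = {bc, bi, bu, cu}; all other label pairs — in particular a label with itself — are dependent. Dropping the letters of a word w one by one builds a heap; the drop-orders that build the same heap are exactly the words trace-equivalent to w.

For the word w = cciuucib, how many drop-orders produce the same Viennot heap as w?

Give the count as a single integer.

#0=c has no predecessor
#1=c depends on [0:c]
#2=i depends on [1:c]
#3=u depends on [2:i]
#4=u depends on [3:u]
#5=c depends on [2:i]
#6=i depends on [4:u, 5:c]
#7=b has no predecessor
sources: [0:c, 7:b]
N(rest) = Σ N(rest − s) over sources s of rest; N(one piece) = 1:
  size 1 → [6]=1  [7]=1
  size 2 → [4,6]=1  [5,6]=1  [6,7]=2
  size 3 → [3,4,6]=1  [4,5,6]=2  [4,6,7]=3  [5,6,7]=3
  size 4 → [3,4,5,6]=3  [3,4,6,7]=4  [4,5,6,7]=8
  size 5 → [2,3,4,5,6]=3  [3,4,5,6,7]=15
  size 6 → [1,2,3,4,5,6]=3  [2,3,4,5,6,7]=18
  first=0(c) contributes 21
  first=7(b) contributes 3
|[w]| = 24

24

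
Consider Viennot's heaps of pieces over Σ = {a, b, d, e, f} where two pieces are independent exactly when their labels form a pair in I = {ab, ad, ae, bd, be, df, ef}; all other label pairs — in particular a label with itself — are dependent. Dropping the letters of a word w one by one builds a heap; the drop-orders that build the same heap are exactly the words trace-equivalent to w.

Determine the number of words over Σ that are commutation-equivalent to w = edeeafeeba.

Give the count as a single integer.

420

piece 0:e — minimal
piece 1:d rests on {0:e}
piece 2:e rests on {1:d}
piece 3:e rests on {2:e}
piece 4:a — minimal
piece 5:f rests on {4:a}
piece 6:e rests on {3:e}
piece 7:e rests on {6:e}
piece 8:b rests on {5:f}
piece 9:a rests on {5:f}
minimal pieces: {0:e, 4:a}
ways to finish when only these pieces remain (= sum over removing one remaining piece with nothing left below it):
  1 left: {7}→1  {8}→1  {9}→1
  2 left: {6,7}→1  {7,8}→2  {7,9}→2  {8,9}→2
  3 left: {3,6,7}→1  {5,8,9}→2  {6,7,8}→3  {6,7,9}→3  {7,8,9}→6
  4 left: {2,3,6,7}→1  {3,6,7,8}→4  {3,6,7,9}→4  {4,5,8,9}→2  {5,7,8,9}→8  {6,7,8,9}→12
  5 left: {1,2,3,6,7}→1  {2,3,6,7,8}→5  {2,3,6,7,9}→5  {3,6,7,8,9}→20  {4,5,7,8,9}→10  {5,6,7,8,9}→20
  6 left: {0,1,2,3,6,7}→1  {1,2,3,6,7,8}→6  {1,2,3,6,7,9}→6  {2,3,6,7,8,9}→30  {3,5,6,7,8,9}→40  {4,5,6,7,8,9}→30
  7 left: {0,1,2,3,6,7,8}→7  {0,1,2,3,6,7,9}→7  {1,2,3,6,7,8,9}→42  {2,3,5,6,7,8,9}→70  {3,4,5,6,7,8,9}→70
  8 left: {0,1,2,3,6,7,8,9}→56  {1,2,3,5,6,7,8,9}→112  {2,3,4,5,6,7,8,9}→140
  placing 0:e first → 252 extensions
  placing 4:a first → 168 extensions
total linear extensions = 420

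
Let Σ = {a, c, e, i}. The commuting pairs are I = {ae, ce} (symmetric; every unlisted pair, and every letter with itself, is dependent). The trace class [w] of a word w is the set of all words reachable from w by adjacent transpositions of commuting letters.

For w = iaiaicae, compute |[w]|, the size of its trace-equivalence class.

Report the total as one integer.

3

piece 0:i — minimal
piece 1:a rests on {0:i}
piece 2:i rests on {1:a}
piece 3:a rests on {2:i}
piece 4:i rests on {3:a}
piece 5:c rests on {4:i}
piece 6:a rests on {5:c}
piece 7:e rests on {4:i}
minimal pieces: {0:i}
ways to finish when only these pieces remain (= sum over removing one remaining piece with nothing left below it):
  1 left: {6}→1  {7}→1
  2 left: {5,6}→1  {6,7}→2
  3 left: {5,6,7}→3
  4 left: {4,5,6,7}→3
  5 left: {3,4,5,6,7}→3
  6 left: {2,3,4,5,6,7}→3
  placing 0:i first → 3 extensions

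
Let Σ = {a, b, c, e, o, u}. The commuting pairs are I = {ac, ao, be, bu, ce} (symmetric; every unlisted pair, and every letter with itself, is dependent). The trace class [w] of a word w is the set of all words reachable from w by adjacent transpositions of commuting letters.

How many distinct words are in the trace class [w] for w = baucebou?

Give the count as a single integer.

3

0(b) covers ∅
1(a) covers 0:b
2(u) covers 1:a
3(c) covers 2:u
4(e) covers 2:u
5(b) covers 3:c
6(o) covers 4:e, 5:b
7(u) covers 6:o
floor of heap: 0:b
completions by unplaced set U, small U first (add the entries for U minus each lowest piece of U):
  |U|=1: {7}:1
  |U|=2: {6,7}:1
  |U|=3: {4,6,7}:1  {5,6,7}:1
  |U|=4: {3,5,6,7}:1  {4,5,6,7}:2
  |U|=5: {3,4,5,6,7}:3
  |U|=6: {2,3,4,5,6,7}:3
  start at 0(b): 3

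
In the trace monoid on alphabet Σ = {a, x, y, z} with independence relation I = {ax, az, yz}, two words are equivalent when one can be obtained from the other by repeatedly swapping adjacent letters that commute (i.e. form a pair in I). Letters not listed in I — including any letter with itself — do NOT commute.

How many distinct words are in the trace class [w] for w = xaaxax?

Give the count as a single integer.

drop 0:x onto floor
drop 1:a onto floor
drop 2:a onto {1:a}
drop 3:x onto {0:x}
drop 4:a onto {2:a}
drop 5:x onto {3:x}
ground layer = {0:x, 1:a}
drop-orders for the pieces not yet dropped (sum over which currently-grounded one goes next):
  1 to go: {4} 1  {5} 1
  2 to go: {2,4} 1  {3,5} 1  {4,5} 2
  3 to go: {0,3,5} 1  {1,2,4} 1  {2,4,5} 3  {3,4,5} 3
  4 to go: {0,3,4,5} 4  {1,2,4,5} 4  {2,3,4,5} 6
  if 0:x drops first: 10 orders
  if 1:a drops first: 10 orders
heap linearizations: 20

20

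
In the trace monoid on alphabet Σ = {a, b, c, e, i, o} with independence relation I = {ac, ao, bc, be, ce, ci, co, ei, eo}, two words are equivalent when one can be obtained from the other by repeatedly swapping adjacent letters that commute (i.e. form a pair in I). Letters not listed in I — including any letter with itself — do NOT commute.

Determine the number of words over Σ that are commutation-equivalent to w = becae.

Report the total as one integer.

drop 0:b onto floor
drop 1:e onto floor
drop 2:c onto floor
drop 3:a onto {0:b, 1:e}
drop 4:e onto {3:a}
ground layer = {0:b, 1:e, 2:c}
drop-orders for the pieces not yet dropped (sum over which currently-grounded one goes next):
  1 to go: {2} 1  {4} 1
  2 to go: {2,4} 2  {3,4} 1
  3 to go: {0,3,4} 1  {1,3,4} 1  {2,3,4} 3
  if 0:b drops first: 4 orders
  if 1:e drops first: 4 orders
  if 2:c drops first: 2 orders
heap linearizations: 10

10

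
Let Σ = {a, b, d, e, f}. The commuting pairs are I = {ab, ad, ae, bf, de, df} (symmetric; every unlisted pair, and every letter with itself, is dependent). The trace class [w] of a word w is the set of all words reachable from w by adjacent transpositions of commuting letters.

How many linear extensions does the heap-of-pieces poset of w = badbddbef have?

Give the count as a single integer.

8

piece 0:b — minimal
piece 1:a — minimal
piece 2:d rests on {0:b}
piece 3:b rests on {2:d}
piece 4:d rests on {3:b}
piece 5:d rests on {4:d}
piece 6:b rests on {5:d}
piece 7:e rests on {6:b}
piece 8:f rests on {1:a, 7:e}
minimal pieces: {0:b, 1:a}
ways to finish when only these pieces remain (= sum over removing one remaining piece with nothing left below it):
  1 left: {8}→1
  2 left: {1,8}→1  {7,8}→1
  3 left: {1,7,8}→2  {6,7,8}→1
  4 left: {1,6,7,8}→3  {5,6,7,8}→1
  5 left: {1,5,6,7,8}→4  {4,5,6,7,8}→1
  6 left: {1,4,5,6,7,8}→5  {3,4,5,6,7,8}→1
  7 left: {1,3,4,5,6,7,8}→6  {2,3,4,5,6,7,8}→1
  placing 0:b first → 7 extensions
  placing 1:a first → 1 extensions
total linear extensions = 8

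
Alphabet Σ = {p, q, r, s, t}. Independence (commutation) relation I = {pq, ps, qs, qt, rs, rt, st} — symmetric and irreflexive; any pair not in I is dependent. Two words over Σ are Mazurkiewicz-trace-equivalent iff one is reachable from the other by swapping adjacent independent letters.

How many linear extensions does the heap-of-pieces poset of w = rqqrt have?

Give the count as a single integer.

5

0(r) covers ∅
1(q) covers 0:r
2(q) covers 1:q
3(r) covers 2:q
4(t) covers ∅
floor of heap: 0:r, 4:t
completions by unplaced set U, small U first (add the entries for U minus each lowest piece of U):
  |U|=1: {3}:1  {4}:1
  |U|=2: {2,3}:1  {3,4}:2
  |U|=3: {1,2,3}:1  {2,3,4}:3
  start at 0(r): 4
  start at 4(t): 1
sum over floor = 5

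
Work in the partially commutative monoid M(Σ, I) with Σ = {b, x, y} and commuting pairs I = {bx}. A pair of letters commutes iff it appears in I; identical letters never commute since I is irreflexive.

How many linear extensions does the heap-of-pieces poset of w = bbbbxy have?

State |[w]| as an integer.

#0=b has no predecessor
#1=b depends on [0:b]
#2=b depends on [1:b]
#3=b depends on [2:b]
#4=x has no predecessor
#5=y depends on [3:b, 4:x]
sources: [0:b, 4:x]
N(rest) = Σ N(rest − s) over sources s of rest; N(one piece) = 1:
  size 1 → [5]=1
  size 2 → [3,5]=1  [4,5]=1
  size 3 → [2,3,5]=1  [3,4,5]=2
  size 4 → [1,2,3,5]=1  [2,3,4,5]=3
  first=0(b) contributes 4
  first=4(x) contributes 1
|[w]| = 5

5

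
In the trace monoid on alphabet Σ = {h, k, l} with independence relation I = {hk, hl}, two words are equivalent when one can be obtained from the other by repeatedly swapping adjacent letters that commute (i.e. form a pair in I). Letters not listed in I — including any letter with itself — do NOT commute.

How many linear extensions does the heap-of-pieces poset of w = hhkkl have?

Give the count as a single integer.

10

drop 0:h onto floor
drop 1:h onto {0:h}
drop 2:k onto floor
drop 3:k onto {2:k}
drop 4:l onto {3:k}
ground layer = {0:h, 2:k}
drop-orders for the pieces not yet dropped (sum over which currently-grounded one goes next):
  1 to go: {1} 1  {4} 1
  2 to go: {0,1} 1  {1,4} 2  {3,4} 1
  3 to go: {0,1,4} 3  {1,3,4} 3  {2,3,4} 1
  if 0:h drops first: 4 orders
  if 2:k drops first: 6 orders
heap linearizations: 10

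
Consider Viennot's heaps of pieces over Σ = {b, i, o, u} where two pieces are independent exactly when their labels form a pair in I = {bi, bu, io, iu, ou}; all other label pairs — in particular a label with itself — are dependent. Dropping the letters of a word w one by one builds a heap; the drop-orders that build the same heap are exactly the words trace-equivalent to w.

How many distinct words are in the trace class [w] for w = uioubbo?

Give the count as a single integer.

105

drop 0:u onto floor
drop 1:i onto floor
drop 2:o onto floor
drop 3:u onto {0:u}
drop 4:b onto {2:o}
drop 5:b onto {4:b}
drop 6:o onto {5:b}
ground layer = {0:u, 1:i, 2:o}
drop-orders for the pieces not yet dropped (sum over which currently-grounded one goes next):
  1 to go: {1} 1  {3} 1  {6} 1
  2 to go: {0,3} 1  {1,3} 2  {1,6} 2  {3,6} 2  {5,6} 1
  3 to go: {0,1,3} 3  {0,3,6} 3  {1,3,6} 6  {1,5,6} 3  {3,5,6} 3  {4,5,6} 1
  4 to go: {0,1,3,6} 12  {0,3,5,6} 6  {1,3,5,6} 12  {1,4,5,6} 4  {2,4,5,6} 1  {3,4,5,6} 4
  5 to go: {0,1,3,5,6} 30  {0,3,4,5,6} 10  {1,2,4,5,6} 5  {1,3,4,5,6} 20  {2,3,4,5,6} 5
  if 0:u drops first: 30 orders
  if 1:i drops first: 15 orders
  if 2:o drops first: 60 orders
heap linearizations: 105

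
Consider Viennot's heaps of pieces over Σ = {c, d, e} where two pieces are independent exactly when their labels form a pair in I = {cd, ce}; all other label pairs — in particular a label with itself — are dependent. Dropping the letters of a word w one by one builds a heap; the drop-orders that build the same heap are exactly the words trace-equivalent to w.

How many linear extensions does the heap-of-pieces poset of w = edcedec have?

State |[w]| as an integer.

21

0(e) covers ∅
1(d) covers 0:e
2(c) covers ∅
3(e) covers 1:d
4(d) covers 3:e
5(e) covers 4:d
6(c) covers 2:c
floor of heap: 0:e, 2:c
completions by unplaced set U, small U first (add the entries for U minus each lowest piece of U):
  |U|=1: {5}:1  {6}:1
  |U|=2: {2,6}:1  {4,5}:1  {5,6}:2
  |U|=3: {2,5,6}:3  {3,4,5}:1  {4,5,6}:3
  |U|=4: {1,3,4,5}:1  {2,4,5,6}:6  {3,4,5,6}:4
  |U|=5: {0,1,3,4,5}:1  {1,3,4,5,6}:5  {2,3,4,5,6}:10
  start at 0(e): 15
  start at 2(c): 6
sum over floor = 21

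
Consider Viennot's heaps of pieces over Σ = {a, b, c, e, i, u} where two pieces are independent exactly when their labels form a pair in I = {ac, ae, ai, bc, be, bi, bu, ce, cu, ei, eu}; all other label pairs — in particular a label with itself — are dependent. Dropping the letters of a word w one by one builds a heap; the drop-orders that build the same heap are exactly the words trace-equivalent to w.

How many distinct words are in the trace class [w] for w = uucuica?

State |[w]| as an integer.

13

piece 0:u — minimal
piece 1:u rests on {0:u}
piece 2:c — minimal
piece 3:u rests on {1:u}
piece 4:i rests on {2:c, 3:u}
piece 5:c rests on {4:i}
piece 6:a rests on {3:u}
minimal pieces: {0:u, 2:c}
ways to finish when only these pieces remain (= sum over removing one remaining piece with nothing left below it):
  1 left: {5}→1  {6}→1
  2 left: {4,5}→1  {5,6}→2
  3 left: {2,4,5}→1  {4,5,6}→3
  4 left: {2,4,5,6}→4  {3,4,5,6}→3
  5 left: {1,3,4,5,6}→3  {2,3,4,5,6}→7
  placing 0:u first → 10 extensions
  placing 2:c first → 3 extensions
total linear extensions = 13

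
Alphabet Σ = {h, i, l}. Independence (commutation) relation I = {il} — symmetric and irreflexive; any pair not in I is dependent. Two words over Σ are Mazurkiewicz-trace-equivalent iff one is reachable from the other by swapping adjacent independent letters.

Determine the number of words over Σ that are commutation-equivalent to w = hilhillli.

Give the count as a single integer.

20

#0=h has no predecessor
#1=i depends on [0:h]
#2=l depends on [0:h]
#3=h depends on [1:i, 2:l]
#4=i depends on [3:h]
#5=l depends on [3:h]
#6=l depends on [5:l]
#7=l depends on [6:l]
#8=i depends on [4:i]
sources: [0:h]
N(rest) = Σ N(rest − s) over sources s of rest; N(one piece) = 1:
  size 1 → [7]=1  [8]=1
  size 2 → [4,8]=1  [6,7]=1  [7,8]=2
  size 3 → [4,7,8]=3  [5,6,7]=1  [6,7,8]=3
  size 4 → [4,6,7,8]=6  [5,6,7,8]=4
  size 5 → [4,5,6,7,8]=10
  size 6 → [3,4,5,6,7,8]=10
  size 7 → [1,3,4,5,6,7,8]=10  [2,3,4,5,6,7,8]=10
  first=0(h) contributes 20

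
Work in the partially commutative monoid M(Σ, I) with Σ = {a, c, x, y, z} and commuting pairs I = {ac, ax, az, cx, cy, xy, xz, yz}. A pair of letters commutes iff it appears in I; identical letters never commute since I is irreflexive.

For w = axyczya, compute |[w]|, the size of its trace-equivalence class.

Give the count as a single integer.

0(a) covers ∅
1(x) covers ∅
2(y) covers 0:a
3(c) covers ∅
4(z) covers 3:c
5(y) covers 2:y
6(a) covers 5:y
floor of heap: 0:a, 1:x, 3:c
completions by unplaced set U, small U first (add the entries for U minus each lowest piece of U):
  |U|=1: {1}:1  {4}:1  {6}:1
  |U|=2: {1,4}:2  {1,6}:2  {3,4}:1  {4,6}:2  {5,6}:1
  |U|=3: {1,3,4}:3  {1,4,6}:6  {1,5,6}:3  {2,5,6}:1  {3,4,6}:3  {4,5,6}:3
  |U|=4: {0,2,5,6}:1  {1,2,5,6}:4  {1,3,4,6}:12  {1,4,5,6}:12  {2,4,5,6}:4  {3,4,5,6}:6
  |U|=5: {0,1,2,5,6}:5  {0,2,4,5,6}:5  {1,2,4,5,6}:20  {1,3,4,5,6}:30  {2,3,4,5,6}:10
  start at 0(a): 60
  start at 1(x): 15
  start at 3(c): 30
sum over floor = 105

105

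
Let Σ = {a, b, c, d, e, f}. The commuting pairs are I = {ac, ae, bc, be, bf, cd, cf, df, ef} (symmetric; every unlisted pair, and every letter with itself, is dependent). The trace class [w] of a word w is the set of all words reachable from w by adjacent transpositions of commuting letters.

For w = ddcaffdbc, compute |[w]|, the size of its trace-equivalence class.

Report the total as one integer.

piece 0:d — minimal
piece 1:d rests on {0:d}
piece 2:c — minimal
piece 3:a rests on {1:d}
piece 4:f rests on {3:a}
piece 5:f rests on {4:f}
piece 6:d rests on {3:a}
piece 7:b rests on {6:d}
piece 8:c rests on {2:c}
minimal pieces: {0:d, 2:c}
ways to finish when only these pieces remain (= sum over removing one remaining piece with nothing left below it):
  1 left: {5}→1  {7}→1  {8}→1
  2 left: {2,8}→1  {4,5}→1  {5,7}→2  {5,8}→2  {6,7}→1  {7,8}→2
  3 left: {2,5,8}→3  {2,7,8}→3  {4,5,7}→3  {4,5,8}→3  {5,6,7}→3  {5,7,8}→6  {6,7,8}→3
  4 left: {2,4,5,8}→6  {2,5,7,8}→12  {2,6,7,8}→6  {4,5,6,7}→6  {4,5,7,8}→12  {5,6,7,8}→12
  5 left: {2,4,5,7,8}→30  {2,5,6,7,8}→30  {3,4,5,6,7}→6  {4,5,6,7,8}→30
  6 left: {1,3,4,5,6,7}→6  {2,4,5,6,7,8}→90  {3,4,5,6,7,8}→36
  7 left: {0,1,3,4,5,6,7}→6  {1,3,4,5,6,7,8}→42  {2,3,4,5,6,7,8}→126
  placing 0:d first → 168 extensions
  placing 2:c first → 48 extensions
total linear extensions = 216

216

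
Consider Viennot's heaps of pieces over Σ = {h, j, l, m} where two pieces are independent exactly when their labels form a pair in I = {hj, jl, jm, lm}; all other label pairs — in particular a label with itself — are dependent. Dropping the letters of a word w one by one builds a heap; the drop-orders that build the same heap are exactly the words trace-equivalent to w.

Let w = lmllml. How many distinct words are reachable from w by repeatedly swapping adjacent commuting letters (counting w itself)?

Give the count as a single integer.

piece 0:l — minimal
piece 1:m — minimal
piece 2:l rests on {0:l}
piece 3:l rests on {2:l}
piece 4:m rests on {1:m}
piece 5:l rests on {3:l}
minimal pieces: {0:l, 1:m}
ways to finish when only these pieces remain (= sum over removing one remaining piece with nothing left below it):
  1 left: {4}→1  {5}→1
  2 left: {1,4}→1  {3,5}→1  {4,5}→2
  3 left: {1,4,5}→3  {2,3,5}→1  {3,4,5}→3
  4 left: {0,2,3,5}→1  {1,3,4,5}→6  {2,3,4,5}→4
  placing 0:l first → 10 extensions
  placing 1:m first → 5 extensions
total linear extensions = 15

15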